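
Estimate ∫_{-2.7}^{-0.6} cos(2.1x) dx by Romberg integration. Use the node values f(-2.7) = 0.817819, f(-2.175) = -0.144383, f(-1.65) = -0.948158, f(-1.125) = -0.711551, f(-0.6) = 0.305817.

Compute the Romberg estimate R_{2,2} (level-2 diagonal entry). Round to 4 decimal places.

-0.7211

R_{0,0} (trapezoid, 1 panel, h=2.1000): 1.179818
R_{1,0} (trapezoid, 2 panels, h=1.0500): -0.405657
R_{2,0} (trapezoid, 4 panels, h=0.5250): -0.652194
R_{1,1} = -0.405657 + (-0.405657 − 1.179818)/3 = -0.934149
R_{2,1} = -0.652194 + (-0.652194 − (-0.405657))/3 = -0.734373
R_{2,2} = -0.734373 + (-0.734373 − (-0.934149))/15 = -0.721055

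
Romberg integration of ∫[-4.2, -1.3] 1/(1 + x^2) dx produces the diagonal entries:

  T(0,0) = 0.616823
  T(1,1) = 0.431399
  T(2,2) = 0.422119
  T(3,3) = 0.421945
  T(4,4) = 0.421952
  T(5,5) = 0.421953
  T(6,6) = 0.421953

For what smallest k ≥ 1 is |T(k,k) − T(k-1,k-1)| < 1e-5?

k = 4

|T(1,1) − T(0,0)| = 0.185424 ≥ 1e-5
|T(2,2) − T(1,1)| = 0.009280 ≥ 1e-5
|T(3,3) − T(2,2)| = 0.000174 ≥ 1e-5
|T(4,4) − T(3,3)| = 0.000007 < 1e-5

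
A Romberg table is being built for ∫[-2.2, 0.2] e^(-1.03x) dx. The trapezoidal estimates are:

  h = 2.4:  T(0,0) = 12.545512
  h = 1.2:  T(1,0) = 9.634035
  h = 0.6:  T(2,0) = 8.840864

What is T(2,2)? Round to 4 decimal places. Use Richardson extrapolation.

8.5707

Richardson extrapolation on the trapezoidal column (denominator 4−1=3):
T(1,1) = (4·9.634035 − 12.545512) / 3 = 8.663543
T(2,1) = 8.840864 + (8.840864 − 9.634035)/3 = 8.576474
T(2,2) = (16·8.576474 − 8.663543) / 15 = 8.570669
(Column j=1 coincides with Simpson's rule on the same nodes.)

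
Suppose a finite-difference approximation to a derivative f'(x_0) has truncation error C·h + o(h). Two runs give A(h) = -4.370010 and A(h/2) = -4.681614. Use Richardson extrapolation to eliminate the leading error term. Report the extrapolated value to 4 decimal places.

Extrapolated value = (2·A(h/2) − A(h)) / (2 − 1)
= (2·(-4.681614) − (-4.370010)) / 1
= -4.993218 / 1 = -4.993218

-4.9932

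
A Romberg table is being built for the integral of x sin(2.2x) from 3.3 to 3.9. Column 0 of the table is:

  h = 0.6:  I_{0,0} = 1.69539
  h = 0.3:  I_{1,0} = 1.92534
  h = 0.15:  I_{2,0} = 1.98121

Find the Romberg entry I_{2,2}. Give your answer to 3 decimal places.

2.000

Richardson extrapolation on the trapezoidal column (denominator 4−1=3):
I_{1,1} = 1.92534 + (1.92534 − 1.69539)/3 = 2.00199
I_{2,1} = (4·1.98121 − 1.92534) / 3 = 1.99983
I_{2,2} = 1.99983 + (1.99983 − 2.00199)/15 = 1.99969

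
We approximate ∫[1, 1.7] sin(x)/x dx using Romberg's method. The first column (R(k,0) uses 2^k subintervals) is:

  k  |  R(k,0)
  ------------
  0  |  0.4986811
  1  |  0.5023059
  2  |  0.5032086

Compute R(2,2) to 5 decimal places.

0.50351

Richardson extrapolation on the trapezoidal column (denominator 4−1=3):
R(1,1) = 0.5023059 + (0.5023059 − 0.4986811)/3 = 0.5035142
R(2,1) = 0.5032086 + (0.5032086 − 0.5023059)/3 = 0.5035095
R(2,2) = (16·0.5035095 − 0.5035142) / 15 = 0.5035092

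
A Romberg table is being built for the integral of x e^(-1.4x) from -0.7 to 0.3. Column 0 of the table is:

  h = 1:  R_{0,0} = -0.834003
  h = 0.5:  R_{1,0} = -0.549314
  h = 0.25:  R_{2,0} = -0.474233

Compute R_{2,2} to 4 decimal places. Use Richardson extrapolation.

Richardson extrapolation on the trapezoidal column (denominator 4−1=3):
R_{1,1} = (4·(-0.549314) − (-0.834003)) / 3 = -0.454418
R_{2,1} = (4·(-0.474233) − (-0.549314)) / 3 = -0.449206
R_{2,2} = -0.449206 + (-0.449206 − (-0.454418))/15 = -0.448859
(Column j=1 coincides with Simpson's rule on the same nodes.)

-0.4489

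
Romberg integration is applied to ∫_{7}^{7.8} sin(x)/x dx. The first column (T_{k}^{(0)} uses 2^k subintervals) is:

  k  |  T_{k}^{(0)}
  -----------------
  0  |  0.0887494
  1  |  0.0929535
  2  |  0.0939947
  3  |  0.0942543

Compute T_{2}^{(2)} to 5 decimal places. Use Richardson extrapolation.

T_{1}^{(1)} = 0.0929535 + (0.0929535 − 0.0887494)/3 = 0.0943549
T_{2}^{(1)} = 0.0939947 + (0.0939947 − 0.0929535)/3 = 0.0943418
T_{2}^{(2)} = 0.0943418 + (0.0943418 − 0.0943549)/15 = 0.0943409

0.09434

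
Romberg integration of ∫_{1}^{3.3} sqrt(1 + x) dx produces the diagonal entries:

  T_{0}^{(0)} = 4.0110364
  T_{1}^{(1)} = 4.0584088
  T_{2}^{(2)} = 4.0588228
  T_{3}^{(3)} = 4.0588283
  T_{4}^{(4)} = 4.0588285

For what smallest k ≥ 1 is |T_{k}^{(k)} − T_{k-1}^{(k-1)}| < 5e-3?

|T_{1}^{(1)} − T_{0}^{(0)}| = 0.0473724 ≥ 5e-3
|T_{2}^{(2)} − T_{1}^{(1)}| = 0.0004140 < 5e-3

k = 2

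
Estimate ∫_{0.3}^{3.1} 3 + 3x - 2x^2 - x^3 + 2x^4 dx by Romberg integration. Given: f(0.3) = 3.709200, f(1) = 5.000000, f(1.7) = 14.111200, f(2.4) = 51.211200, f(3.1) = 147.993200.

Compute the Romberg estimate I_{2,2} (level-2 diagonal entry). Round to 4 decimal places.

94.2670

I_{0,0} (trapezoid, 1 panel, h=2.8000): 212.383360
I_{1,0} (trapezoid, 2 panels, h=1.4000): 125.947360
I_{2,0} (trapezoid, 4 panels, h=0.7000): 102.321520
I_{1,1} = 125.947360 + (125.947360 − 212.383360)/3 = 97.135360
I_{2,1} = 102.321520 + (102.321520 − 125.947360)/3 = 94.446240
I_{2,2} = 94.446240 + (94.446240 − 97.135360)/15 = 94.266965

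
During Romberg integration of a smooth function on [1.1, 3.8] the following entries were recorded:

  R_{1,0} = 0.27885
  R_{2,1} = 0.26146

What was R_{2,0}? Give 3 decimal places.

From R_{2,1} = (4·R_{2,0} − R_{1,0})/3, solve for R_{2,0}:
4·R_{2,0} = 3·0.26146 + 0.27885 = 1.06323
R_{2,0} = 0.26581

0.266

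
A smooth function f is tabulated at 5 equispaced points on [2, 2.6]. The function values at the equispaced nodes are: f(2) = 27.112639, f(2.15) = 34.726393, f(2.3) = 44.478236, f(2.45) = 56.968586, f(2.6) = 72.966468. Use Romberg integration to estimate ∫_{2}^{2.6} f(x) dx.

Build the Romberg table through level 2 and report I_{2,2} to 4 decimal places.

I_{0,0} (trapezoid, 1 panel, h=0.6000): 30.023732
I_{1,0} (trapezoid, 2 panels, h=0.3000): 28.355337
I_{2,0} (trapezoid, 4 panels, h=0.1500): 27.931915
I_{1,1} = 28.355337 + (28.355337 − 30.023732)/3 = 27.799205
I_{2,1} = 27.931915 + (27.931915 − 28.355337)/3 = 27.790774
I_{2,2} = 27.790774 + (27.790774 − 27.799205)/15 = 27.790212

27.7902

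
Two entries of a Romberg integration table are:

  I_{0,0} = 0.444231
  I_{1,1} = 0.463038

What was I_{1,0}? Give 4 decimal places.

From I_{1,1} = (4·I_{1,0} − I_{0,0})/3, solve for I_{1,0}:
4·I_{1,0} = 3·0.463038 + 0.444231 = 1.833345
I_{1,0} = 0.458336

0.4583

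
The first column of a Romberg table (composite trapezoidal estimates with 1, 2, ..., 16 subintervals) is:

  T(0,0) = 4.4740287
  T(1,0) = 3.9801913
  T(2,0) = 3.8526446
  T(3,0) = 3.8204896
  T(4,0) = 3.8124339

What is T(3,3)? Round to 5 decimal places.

Richardson extrapolation on the trapezoidal column (denominator 4−1=3):
T(1,1) = (4·3.9801913 − 4.4740287) / 3 = 3.8155788
T(2,1) = (4·3.8526446 − 3.9801913) / 3 = 3.8101290
T(3,1) = 3.8204896 + (3.8204896 − 3.8526446)/3 = 3.8097713
T(2,2) = 3.8101290 + (3.8101290 − 3.8155788)/15 = 3.8097657
T(3,2) = 3.8097713 + (3.8097713 − 3.8101290)/15 = 3.8097475
T(3,3) = (64·3.8097475 − 3.8097657) / 63 = 3.8097472

3.80975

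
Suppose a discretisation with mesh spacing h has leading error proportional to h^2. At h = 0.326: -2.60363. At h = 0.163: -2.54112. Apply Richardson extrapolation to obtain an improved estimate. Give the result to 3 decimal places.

-2.520

The leading error scales as h^2; refining by a factor of 2 reduces it by 2^2 = 4.
Extrapolated value = (4·A(h/2) − A(h)) / (4 − 1)
= (4·(-2.54112) − (-2.60363)) / 3
= -7.56085 / 3 = -2.52028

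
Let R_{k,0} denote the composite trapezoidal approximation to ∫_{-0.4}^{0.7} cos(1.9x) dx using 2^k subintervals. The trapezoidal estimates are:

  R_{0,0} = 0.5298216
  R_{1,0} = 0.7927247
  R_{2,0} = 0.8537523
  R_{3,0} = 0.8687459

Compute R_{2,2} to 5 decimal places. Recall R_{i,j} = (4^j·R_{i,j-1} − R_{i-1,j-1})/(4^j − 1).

Richardson extrapolation on the trapezoidal column (denominator 4−1=3):
R_{1,1} = (4·0.7927247 − 0.5298216) / 3 = 0.8803591
R_{2,1} = 0.8537523 + (0.8537523 − 0.7927247)/3 = 0.8740948
R_{2,2} = (16·0.8740948 − 0.8803591) / 15 = 0.8736772
(Column j=1 coincides with Simpson's rule on the same nodes.)

0.87368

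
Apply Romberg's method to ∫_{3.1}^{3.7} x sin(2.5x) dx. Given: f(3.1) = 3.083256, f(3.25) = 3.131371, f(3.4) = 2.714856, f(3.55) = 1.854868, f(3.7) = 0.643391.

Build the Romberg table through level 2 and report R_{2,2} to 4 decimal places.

1.4548

R_{0,0} (trapezoid, 1 panel, h=0.6000): 1.117994
R_{1,0} (trapezoid, 2 panels, h=0.3000): 1.373454
R_{2,0} (trapezoid, 4 panels, h=0.1500): 1.434663
R_{1,1} = 1.373454 + (1.373454 − 1.117994)/3 = 1.458607
R_{2,1} = 1.434663 + (1.434663 − 1.373454)/3 = 1.455066
R_{2,2} = 1.455066 + (1.455066 − 1.458607)/15 = 1.454830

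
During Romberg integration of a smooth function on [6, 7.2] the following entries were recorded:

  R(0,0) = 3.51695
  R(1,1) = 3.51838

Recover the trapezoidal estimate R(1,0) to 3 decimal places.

3.518

From R(1,1) = (4·R(1,0) − R(0,0))/3, solve for R(1,0):
4·R(1,0) = 3·3.51838 + 3.51695 = 14.07209
R(1,0) = 3.51802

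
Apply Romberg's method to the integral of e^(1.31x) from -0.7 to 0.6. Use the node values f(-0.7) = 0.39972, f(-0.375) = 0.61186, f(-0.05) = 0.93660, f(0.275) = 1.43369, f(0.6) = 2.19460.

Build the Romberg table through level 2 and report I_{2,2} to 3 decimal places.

1.370

I_{0,0} (trapezoid, 1 panel, h=1.3000): 1.68631
I_{1,0} (trapezoid, 2 panels, h=0.6500): 1.45194
I_{2,0} (trapezoid, 4 panels, h=0.3250): 1.39078
I_{1,1} = 1.45194 + (1.45194 − 1.68631)/3 = 1.37382
I_{2,1} = 1.39078 + (1.39078 − 1.45194)/3 = 1.37039
I_{2,2} = 1.37039 + (1.37039 − 1.37382)/15 = 1.37016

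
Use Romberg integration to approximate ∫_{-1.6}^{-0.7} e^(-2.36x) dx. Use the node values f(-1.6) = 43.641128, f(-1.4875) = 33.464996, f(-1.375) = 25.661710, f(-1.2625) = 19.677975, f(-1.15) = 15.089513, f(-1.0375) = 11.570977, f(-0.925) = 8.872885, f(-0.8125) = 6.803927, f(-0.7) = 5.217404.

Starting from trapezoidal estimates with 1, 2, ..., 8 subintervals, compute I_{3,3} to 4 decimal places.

16.2812

I_{0,0} (trapezoid, 1 panel, h=0.9000): 21.986339
I_{1,0} (trapezoid, 2 panels, h=0.4500): 17.783451
I_{2,0} (trapezoid, 4 panels, h=0.2250): 16.662009
I_{3,0} (trapezoid, 8 panels, h=0.1125): 16.376766
I_{1,1} = 17.783451 + (17.783451 − 21.986339)/3 = 16.382488
I_{2,1} = 16.662009 + (16.662009 − 17.783451)/3 = 16.288195
I_{3,1} = 16.376766 + (16.376766 − 16.662009)/3 = 16.281685
I_{2,2} = 16.288195 + (16.288195 − 16.382488)/15 = 16.281909
I_{3,2} = 16.281685 + (16.281685 − 16.288195)/15 = 16.281251
I_{3,3} = 16.281251 + (16.281251 − 16.281909)/63 = 16.281241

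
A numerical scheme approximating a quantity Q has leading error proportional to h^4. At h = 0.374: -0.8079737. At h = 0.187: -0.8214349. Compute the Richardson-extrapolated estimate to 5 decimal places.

-0.82233

The leading error scales as h^4; refining by a factor of 2 reduces it by 2^4 = 16.
Extrapolated value = (16·A(h/2) − A(h)) / (16 − 1)
= (16·(-0.8214349) − (-0.8079737)) / 15
= -12.3349847 / 15 = -0.8223323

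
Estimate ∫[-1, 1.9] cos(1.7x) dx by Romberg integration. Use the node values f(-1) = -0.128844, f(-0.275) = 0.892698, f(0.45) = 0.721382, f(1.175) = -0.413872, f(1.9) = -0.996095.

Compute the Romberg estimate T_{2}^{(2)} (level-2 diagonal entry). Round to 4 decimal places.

T_{0}^{(0)} (trapezoid, 1 panel, h=2.9000): -1.631162
T_{1}^{(0)} (trapezoid, 2 panels, h=1.4500): 0.230423
T_{2}^{(0)} (trapezoid, 4 panels, h=0.7250): 0.462360
T_{1}^{(1)} = 0.230423 + (0.230423 − (-1.631162))/3 = 0.850951
T_{2}^{(1)} = 0.462360 + (0.462360 − 0.230423)/3 = 0.539672
T_{2}^{(2)} = 0.539672 + (0.539672 − 0.850951)/15 = 0.518920

0.5189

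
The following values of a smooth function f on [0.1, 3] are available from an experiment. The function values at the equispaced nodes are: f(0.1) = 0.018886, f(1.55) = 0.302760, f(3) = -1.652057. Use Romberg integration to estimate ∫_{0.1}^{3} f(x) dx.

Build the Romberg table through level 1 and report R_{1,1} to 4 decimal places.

R_{0,0} (trapezoid, 1 panel, h=2.9000): -2.368098
R_{1,0} (trapezoid, 2 panels, h=1.4500): -0.745047
R_{1,1} = -0.745047 + (-0.745047 − (-2.368098))/3 = -0.204030

-0.2040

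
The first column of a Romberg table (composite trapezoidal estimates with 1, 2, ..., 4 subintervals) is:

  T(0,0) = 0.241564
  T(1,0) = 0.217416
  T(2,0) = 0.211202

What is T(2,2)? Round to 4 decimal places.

Richardson extrapolation on the trapezoidal column (denominator 4−1=3):
T(1,1) = (4·0.217416 − 0.241564) / 3 = 0.209367
T(2,1) = 0.211202 + (0.211202 − 0.217416)/3 = 0.209131
T(2,2) = (16·0.209131 − 0.209367) / 15 = 0.209115

0.2091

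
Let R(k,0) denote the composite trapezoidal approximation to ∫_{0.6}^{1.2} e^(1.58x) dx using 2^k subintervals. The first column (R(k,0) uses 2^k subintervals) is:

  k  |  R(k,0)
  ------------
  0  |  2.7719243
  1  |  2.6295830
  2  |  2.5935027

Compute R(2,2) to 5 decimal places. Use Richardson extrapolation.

2.58143

R(1,1) = (4·2.6295830 − 2.7719243) / 3 = 2.5821359
R(2,1) = 2.5935027 + (2.5935027 − 2.6295830)/3 = 2.5814759
R(2,2) = 2.5814759 + (2.5814759 − 2.5821359)/15 = 2.5814319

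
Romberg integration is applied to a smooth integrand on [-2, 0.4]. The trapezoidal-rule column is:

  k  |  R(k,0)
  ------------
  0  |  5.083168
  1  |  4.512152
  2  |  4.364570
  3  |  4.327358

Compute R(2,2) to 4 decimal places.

R(1,1) = (4·4.512152 − 5.083168) / 3 = 4.321813
R(2,1) = 4.364570 + (4.364570 − 4.512152)/3 = 4.315376
R(2,2) = 4.315376 + (4.315376 − 4.321813)/15 = 4.314947

4.3149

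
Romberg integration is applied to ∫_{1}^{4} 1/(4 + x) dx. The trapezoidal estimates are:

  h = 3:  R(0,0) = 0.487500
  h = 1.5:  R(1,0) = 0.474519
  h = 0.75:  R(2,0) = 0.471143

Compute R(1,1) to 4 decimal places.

Richardson extrapolation on the trapezoidal column (denominator 4−1=3):
R(1,1) = 0.474519 + (0.474519 − 0.487500)/3 = 0.470192

0.4702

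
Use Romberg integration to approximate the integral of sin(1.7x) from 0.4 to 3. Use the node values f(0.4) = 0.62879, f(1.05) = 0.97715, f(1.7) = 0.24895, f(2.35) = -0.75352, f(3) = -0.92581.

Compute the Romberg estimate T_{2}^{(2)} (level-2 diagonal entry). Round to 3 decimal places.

0.233

T_{0}^{(0)} (trapezoid, 1 panel, h=2.6000): -0.38613
T_{1}^{(0)} (trapezoid, 2 panels, h=1.3000): 0.13057
T_{2}^{(0)} (trapezoid, 4 panels, h=0.6500): 0.21065
T_{1}^{(1)} = 0.13057 + (0.13057 − (-0.38613))/3 = 0.30280
T_{2}^{(1)} = 0.21065 + (0.21065 − 0.13057)/3 = 0.23734
T_{2}^{(2)} = 0.23734 + (0.23734 − 0.30280)/15 = 0.23298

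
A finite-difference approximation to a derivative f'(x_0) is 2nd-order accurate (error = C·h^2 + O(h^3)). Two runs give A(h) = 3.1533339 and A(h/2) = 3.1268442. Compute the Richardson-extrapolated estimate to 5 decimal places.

The leading error scales as h^2; refining by a factor of 2 reduces it by 2^2 = 4.
Extrapolated value = (4·A(h/2) − A(h)) / (4 − 1)
= (4·3.1268442 − 3.1533339) / 3
= 9.3540429 / 3 = 3.1180143

3.11801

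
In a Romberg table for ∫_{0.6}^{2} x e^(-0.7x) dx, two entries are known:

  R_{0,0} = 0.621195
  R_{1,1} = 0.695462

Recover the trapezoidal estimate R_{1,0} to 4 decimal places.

From R_{1,1} = (4·R_{1,0} − R_{0,0})/3, solve for R_{1,0}:
4·R_{1,0} = 3·0.695462 + 0.621195 = 2.707581
R_{1,0} = 0.676895

0.6769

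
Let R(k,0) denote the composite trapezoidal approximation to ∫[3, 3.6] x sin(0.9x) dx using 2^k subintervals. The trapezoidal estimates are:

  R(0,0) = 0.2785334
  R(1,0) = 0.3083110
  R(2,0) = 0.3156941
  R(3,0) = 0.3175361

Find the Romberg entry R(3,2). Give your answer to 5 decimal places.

R(2,1) = 0.3156941 + (0.3156941 − 0.3083110)/3 = 0.3181551
R(3,1) = 0.3175361 + (0.3175361 − 0.3156941)/3 = 0.3181501
R(3,2) = (16·0.3181501 − 0.3181551) / 15 = 0.3181498

0.31815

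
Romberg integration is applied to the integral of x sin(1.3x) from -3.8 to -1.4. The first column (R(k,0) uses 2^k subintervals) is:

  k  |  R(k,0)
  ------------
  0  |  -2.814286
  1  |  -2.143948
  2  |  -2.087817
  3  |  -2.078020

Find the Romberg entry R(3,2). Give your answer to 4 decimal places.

Richardson extrapolation on the trapezoidal column (denominator 4−1=3):
R(2,1) = (4·(-2.087817) − (-2.143948)) / 3 = -2.069107
R(3,1) = (4·(-2.078020) − (-2.087817)) / 3 = -2.074754
R(3,2) = (16·(-2.074754) − (-2.069107)) / 15 = -2.075130

-2.0751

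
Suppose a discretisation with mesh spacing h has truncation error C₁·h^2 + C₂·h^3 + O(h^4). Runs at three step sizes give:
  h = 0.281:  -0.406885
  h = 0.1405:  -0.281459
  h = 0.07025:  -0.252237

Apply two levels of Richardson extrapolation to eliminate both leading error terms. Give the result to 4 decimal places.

First eliminate the h^2 term (factor 2^2 = 4):
  B₁ = (4·(-0.281459) − (-0.406885))/3 = -0.239650
  B₂ = (4·(-0.252237) − (-0.281459))/3 = -0.242496
Then eliminate the h^3 term (factor 2^3 = 8):
  (8·(-0.242496) − (-0.239650))/7 = -0.242903

-0.2429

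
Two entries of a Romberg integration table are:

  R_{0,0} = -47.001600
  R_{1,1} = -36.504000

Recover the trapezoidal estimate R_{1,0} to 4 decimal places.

From R_{1,1} = (4·R_{1,0} − R_{0,0})/3, solve for R_{1,0}:
4·R_{1,0} = 3·(-36.504000) + (-47.001600) = -156.513600
R_{1,0} = -39.128400

-39.1284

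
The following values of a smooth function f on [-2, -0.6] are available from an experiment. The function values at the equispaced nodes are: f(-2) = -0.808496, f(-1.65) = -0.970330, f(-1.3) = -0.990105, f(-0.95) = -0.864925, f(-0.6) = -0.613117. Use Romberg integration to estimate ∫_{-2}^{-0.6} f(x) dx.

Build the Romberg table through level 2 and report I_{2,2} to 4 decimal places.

-1.2532

I_{0,0} (trapezoid, 1 panel, h=1.4000): -0.995129
I_{1,0} (trapezoid, 2 panels, h=0.7000): -1.190638
I_{2,0} (trapezoid, 4 panels, h=0.3500): -1.237658
I_{1,1} = -1.190638 + (-1.190638 − (-0.995129))/3 = -1.255808
I_{2,1} = -1.237658 + (-1.237658 − (-1.190638))/3 = -1.253331
I_{2,2} = -1.253331 + (-1.253331 − (-1.255808))/15 = -1.253166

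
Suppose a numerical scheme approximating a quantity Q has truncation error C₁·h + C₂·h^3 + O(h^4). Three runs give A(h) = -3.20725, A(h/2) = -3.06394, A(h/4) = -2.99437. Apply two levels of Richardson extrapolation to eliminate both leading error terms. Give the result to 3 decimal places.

First eliminate the h term (factor 2^1 = 2):
  B₁ = (2·(-3.06394) − (-3.20725))/1 = -2.92063
  B₂ = (2·(-2.99437) − (-3.06394))/1 = -2.92480
Then eliminate the h^3 term (factor 2^3 = 8):
  (8·(-2.92480) − (-2.92063))/7 = -2.92540

-2.925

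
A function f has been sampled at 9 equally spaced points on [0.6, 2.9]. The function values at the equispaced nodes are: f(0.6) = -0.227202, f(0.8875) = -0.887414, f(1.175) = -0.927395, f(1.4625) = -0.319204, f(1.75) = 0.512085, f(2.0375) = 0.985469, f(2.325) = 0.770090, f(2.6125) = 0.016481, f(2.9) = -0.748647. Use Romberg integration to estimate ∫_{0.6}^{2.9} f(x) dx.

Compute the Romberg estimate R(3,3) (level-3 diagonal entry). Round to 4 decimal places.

-0.1028

R(0,0) (trapezoid, 1 panel, h=2.3000): -1.122226
R(1,0) (trapezoid, 2 panels, h=1.1500): 0.027785
R(2,0) (trapezoid, 4 panels, h=0.5750): -0.076558
R(3,0) (trapezoid, 8 panels, h=0.2875): -0.097121
R(1,1) = 0.027785 + (0.027785 − (-1.122226))/3 = 0.411122
R(2,1) = -0.076558 + (-0.076558 − 0.027785)/3 = -0.111339
R(3,1) = -0.097121 + (-0.097121 − (-0.076558))/3 = -0.103975
R(2,2) = -0.111339 + (-0.111339 − 0.411122)/15 = -0.146170
R(3,2) = -0.103975 + (-0.103975 − (-0.111339))/15 = -0.103484
R(3,3) = -0.103484 + (-0.103484 − (-0.146170))/63 = -0.102806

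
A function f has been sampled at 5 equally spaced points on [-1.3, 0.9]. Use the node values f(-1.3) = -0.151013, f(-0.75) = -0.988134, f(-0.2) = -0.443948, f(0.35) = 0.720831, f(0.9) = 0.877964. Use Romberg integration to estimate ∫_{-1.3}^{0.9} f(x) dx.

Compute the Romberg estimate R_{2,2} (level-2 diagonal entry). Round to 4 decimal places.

R_{0,0} (trapezoid, 1 panel, h=2.2000): 0.799646
R_{1,0} (trapezoid, 2 panels, h=1.1000): -0.088520
R_{2,0} (trapezoid, 4 panels, h=0.5500): -0.191277
R_{1,1} = -0.088520 + (-0.088520 − 0.799646)/3 = -0.384575
R_{2,1} = -0.191277 + (-0.191277 − (-0.088520))/3 = -0.225529
R_{2,2} = -0.225529 + (-0.225529 − (-0.384575))/15 = -0.214926

-0.2149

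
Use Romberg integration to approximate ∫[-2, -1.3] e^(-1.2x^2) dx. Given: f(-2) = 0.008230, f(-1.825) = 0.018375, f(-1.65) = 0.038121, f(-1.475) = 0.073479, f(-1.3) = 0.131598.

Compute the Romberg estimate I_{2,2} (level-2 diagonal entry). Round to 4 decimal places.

0.0340

I_{0,0} (trapezoid, 1 panel, h=0.7000): 0.048940
I_{1,0} (trapezoid, 2 panels, h=0.3500): 0.037812
I_{2,0} (trapezoid, 4 panels, h=0.1750): 0.034981
I_{1,1} = 0.037812 + (0.037812 − 0.048940)/3 = 0.034103
I_{2,1} = 0.034981 + (0.034981 − 0.037812)/3 = 0.034037
I_{2,2} = 0.034037 + (0.034037 − 0.034103)/15 = 0.034033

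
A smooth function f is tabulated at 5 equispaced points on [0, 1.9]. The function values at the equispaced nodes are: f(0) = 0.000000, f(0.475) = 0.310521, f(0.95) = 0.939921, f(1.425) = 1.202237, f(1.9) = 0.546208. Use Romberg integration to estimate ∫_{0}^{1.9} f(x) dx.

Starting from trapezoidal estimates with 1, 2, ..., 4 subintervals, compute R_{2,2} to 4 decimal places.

1.3408

R_{0,0} (trapezoid, 1 panel, h=1.9000): 0.518898
R_{1,0} (trapezoid, 2 panels, h=0.9500): 1.152374
R_{2,0} (trapezoid, 4 panels, h=0.4750): 1.294747
R_{1,1} = 1.152374 + (1.152374 − 0.518898)/3 = 1.363533
R_{2,1} = 1.294747 + (1.294747 − 1.152374)/3 = 1.342205
R_{2,2} = 1.342205 + (1.342205 − 1.363533)/15 = 1.340783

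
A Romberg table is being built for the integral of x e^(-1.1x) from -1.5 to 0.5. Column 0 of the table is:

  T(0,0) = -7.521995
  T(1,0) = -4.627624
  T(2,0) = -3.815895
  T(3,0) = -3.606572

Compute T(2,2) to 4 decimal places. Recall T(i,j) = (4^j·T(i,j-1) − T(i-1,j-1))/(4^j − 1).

T(1,1) = -4.627624 + (-4.627624 − (-7.521995))/3 = -3.662834
T(2,1) = (4·(-3.815895) − (-4.627624)) / 3 = -3.545319
T(2,2) = (16·(-3.545319) − (-3.662834)) / 15 = -3.537485

-3.5375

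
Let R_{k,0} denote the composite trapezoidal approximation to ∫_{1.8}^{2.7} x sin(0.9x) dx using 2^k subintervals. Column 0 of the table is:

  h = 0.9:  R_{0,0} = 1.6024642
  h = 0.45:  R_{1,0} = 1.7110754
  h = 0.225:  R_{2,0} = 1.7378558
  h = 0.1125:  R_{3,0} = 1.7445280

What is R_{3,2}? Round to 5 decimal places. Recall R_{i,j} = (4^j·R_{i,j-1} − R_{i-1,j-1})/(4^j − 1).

Richardson extrapolation on the trapezoidal column (denominator 4−1=3):
R_{2,1} = 1.7378558 + (1.7378558 − 1.7110754)/3 = 1.7467826
R_{3,1} = (4·1.7445280 − 1.7378558) / 3 = 1.7467521
R_{3,2} = 1.7467521 + (1.7467521 − 1.7467826)/15 = 1.7467501

1.74675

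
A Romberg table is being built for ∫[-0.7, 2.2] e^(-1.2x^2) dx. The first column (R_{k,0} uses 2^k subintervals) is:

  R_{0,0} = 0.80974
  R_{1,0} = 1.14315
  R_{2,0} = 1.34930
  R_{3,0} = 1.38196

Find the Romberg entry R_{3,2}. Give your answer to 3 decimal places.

R_{2,1} = (4·1.34930 − 1.14315) / 3 = 1.41802
R_{3,1} = (4·1.38196 − 1.34930) / 3 = 1.39285
R_{3,2} = 1.39285 + (1.39285 − 1.41802)/15 = 1.39117

1.391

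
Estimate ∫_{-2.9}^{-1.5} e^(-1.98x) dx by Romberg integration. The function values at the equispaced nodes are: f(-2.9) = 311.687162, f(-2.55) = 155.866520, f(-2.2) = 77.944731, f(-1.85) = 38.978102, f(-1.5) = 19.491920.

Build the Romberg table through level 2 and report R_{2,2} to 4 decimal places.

R_{0,0} (trapezoid, 1 panel, h=1.4000): 231.825357
R_{1,0} (trapezoid, 2 panels, h=0.7000): 170.473990
R_{2,0} (trapezoid, 4 panels, h=0.3500): 153.432613
R_{1,1} = 170.473990 + (170.473990 − 231.825357)/3 = 150.023534
R_{2,1} = 153.432613 + (153.432613 − 170.473990)/3 = 147.752154
R_{2,2} = 147.752154 + (147.752154 − 150.023534)/15 = 147.600729

147.6007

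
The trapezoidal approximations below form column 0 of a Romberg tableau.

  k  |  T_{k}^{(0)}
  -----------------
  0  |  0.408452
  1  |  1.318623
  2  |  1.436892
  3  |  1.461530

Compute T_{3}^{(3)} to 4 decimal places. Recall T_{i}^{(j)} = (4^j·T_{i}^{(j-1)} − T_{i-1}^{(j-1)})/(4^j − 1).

T_{1}^{(1)} = 1.318623 + (1.318623 − 0.408452)/3 = 1.622013
T_{2}^{(1)} = 1.436892 + (1.436892 − 1.318623)/3 = 1.476315
T_{3}^{(1)} = (4·1.461530 − 1.436892) / 3 = 1.469743
T_{2}^{(2)} = (16·1.476315 − 1.622013) / 15 = 1.466602
T_{3}^{(2)} = (16·1.469743 − 1.476315) / 15 = 1.469305
T_{3}^{(3)} = (64·1.469305 − 1.466602) / 63 = 1.469348
(Column j=1 coincides with Simpson's rule on the same nodes.)

1.4693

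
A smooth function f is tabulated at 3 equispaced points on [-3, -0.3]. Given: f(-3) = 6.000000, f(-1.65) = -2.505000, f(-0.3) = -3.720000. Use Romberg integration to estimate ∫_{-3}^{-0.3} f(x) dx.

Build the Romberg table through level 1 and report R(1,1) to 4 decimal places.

-3.4830

R(0,0) (trapezoid, 1 panel, h=2.7000): 3.078000
R(1,0) (trapezoid, 2 panels, h=1.3500): -1.842750
R(1,1) = -1.842750 + (-1.842750 − 3.078000)/3 = -3.483000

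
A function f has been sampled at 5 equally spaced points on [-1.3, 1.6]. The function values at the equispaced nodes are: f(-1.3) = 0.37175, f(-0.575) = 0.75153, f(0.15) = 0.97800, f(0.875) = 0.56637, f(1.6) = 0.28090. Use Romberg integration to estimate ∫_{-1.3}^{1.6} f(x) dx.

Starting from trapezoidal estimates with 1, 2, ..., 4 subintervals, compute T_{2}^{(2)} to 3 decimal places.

T_{0}^{(0)} (trapezoid, 1 panel, h=2.9000): 0.94634
T_{1}^{(0)} (trapezoid, 2 panels, h=1.4500): 1.89127
T_{2}^{(0)} (trapezoid, 4 panels, h=0.7250): 1.90111
T_{1}^{(1)} = 1.89127 + (1.89127 − 0.94634)/3 = 2.20625
T_{2}^{(1)} = 1.90111 + (1.90111 − 1.89127)/3 = 1.90439
T_{2}^{(2)} = 1.90439 + (1.90439 − 2.20625)/15 = 1.88427

1.884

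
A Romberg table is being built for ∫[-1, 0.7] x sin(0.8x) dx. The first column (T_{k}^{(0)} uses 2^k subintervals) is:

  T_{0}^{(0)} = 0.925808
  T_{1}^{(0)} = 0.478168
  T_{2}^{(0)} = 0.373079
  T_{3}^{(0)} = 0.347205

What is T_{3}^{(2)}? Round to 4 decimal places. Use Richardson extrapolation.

Richardson extrapolation on the trapezoidal column (denominator 4−1=3):
T_{2}^{(1)} = 0.373079 + (0.373079 − 0.478168)/3 = 0.338049
T_{3}^{(1)} = (4·0.347205 − 0.373079) / 3 = 0.338580
T_{3}^{(2)} = 0.338580 + (0.338580 − 0.338049)/15 = 0.338615

0.3386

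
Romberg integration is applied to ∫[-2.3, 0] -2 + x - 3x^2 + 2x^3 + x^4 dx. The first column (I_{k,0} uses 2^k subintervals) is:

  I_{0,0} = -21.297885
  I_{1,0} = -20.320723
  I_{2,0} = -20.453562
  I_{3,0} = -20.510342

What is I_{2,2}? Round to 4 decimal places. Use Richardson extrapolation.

-20.5314

I_{1,1} = -20.320723 + (-20.320723 − (-21.297885))/3 = -19.995002
I_{2,1} = -20.453562 + (-20.453562 − (-20.320723))/3 = -20.497842
I_{2,2} = -20.497842 + (-20.497842 − (-19.995002))/15 = -20.531365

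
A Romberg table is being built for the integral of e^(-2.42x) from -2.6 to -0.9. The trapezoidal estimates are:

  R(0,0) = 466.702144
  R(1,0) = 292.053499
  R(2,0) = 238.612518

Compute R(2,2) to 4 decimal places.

R(1,1) = 292.053499 + (292.053499 − 466.702144)/3 = 233.837284
R(2,1) = 238.612518 + (238.612518 − 292.053499)/3 = 220.798858
R(2,2) = (16·220.798858 − 233.837284) / 15 = 219.929630
(Column j=1 coincides with Simpson's rule on the same nodes.)

219.9296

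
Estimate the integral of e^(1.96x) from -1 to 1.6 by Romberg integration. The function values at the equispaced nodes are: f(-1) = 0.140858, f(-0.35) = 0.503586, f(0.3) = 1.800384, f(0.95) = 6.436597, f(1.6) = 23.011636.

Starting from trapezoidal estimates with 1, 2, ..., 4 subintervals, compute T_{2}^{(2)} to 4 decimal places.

T_{0}^{(0)} (trapezoid, 1 panel, h=2.6000): 30.098242
T_{1}^{(0)} (trapezoid, 2 panels, h=1.3000): 17.389620
T_{2}^{(0)} (trapezoid, 4 panels, h=0.6500): 13.205929
T_{1}^{(1)} = 17.389620 + (17.389620 − 30.098242)/3 = 13.153413
T_{2}^{(1)} = 13.205929 + (13.205929 − 17.389620)/3 = 11.811365
T_{2}^{(2)} = 11.811365 + (11.811365 − 13.153413)/15 = 11.721895

11.7219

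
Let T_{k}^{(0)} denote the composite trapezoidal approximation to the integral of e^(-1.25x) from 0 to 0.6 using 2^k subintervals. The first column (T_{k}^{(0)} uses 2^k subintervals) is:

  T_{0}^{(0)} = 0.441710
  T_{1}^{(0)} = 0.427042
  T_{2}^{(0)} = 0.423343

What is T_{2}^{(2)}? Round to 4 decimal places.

0.4221

Richardson extrapolation on the trapezoidal column (denominator 4−1=3):
T_{1}^{(1)} = (4·0.427042 − 0.441710) / 3 = 0.422153
T_{2}^{(1)} = (4·0.423343 − 0.427042) / 3 = 0.422110
T_{2}^{(2)} = (16·0.422110 − 0.422153) / 15 = 0.422107
(Column j=1 coincides with Simpson's rule on the same nodes.)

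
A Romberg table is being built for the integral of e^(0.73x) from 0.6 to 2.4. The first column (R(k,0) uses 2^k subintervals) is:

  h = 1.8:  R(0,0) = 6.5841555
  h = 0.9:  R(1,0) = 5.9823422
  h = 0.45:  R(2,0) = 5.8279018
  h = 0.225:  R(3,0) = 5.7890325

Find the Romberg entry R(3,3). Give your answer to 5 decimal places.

Richardson extrapolation on the trapezoidal column (denominator 4−1=3):
R(1,1) = 5.9823422 + (5.9823422 − 6.5841555)/3 = 5.7817378
R(2,1) = (4·5.8279018 − 5.9823422) / 3 = 5.7764217
R(3,1) = (4·5.7890325 − 5.8279018) / 3 = 5.7760761
R(2,2) = 5.7764217 + (5.7764217 − 5.7817378)/15 = 5.7760673
R(3,2) = 5.7760761 + (5.7760761 − 5.7764217)/15 = 5.7760531
R(3,3) = 5.7760531 + (5.7760531 − 5.7760673)/63 = 5.7760529

5.77605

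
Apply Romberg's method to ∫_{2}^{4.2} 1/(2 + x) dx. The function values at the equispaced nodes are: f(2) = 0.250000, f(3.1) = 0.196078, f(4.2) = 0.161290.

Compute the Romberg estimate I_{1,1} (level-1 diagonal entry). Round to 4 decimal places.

I_{0,0} (trapezoid, 1 panel, h=2.2000): 0.452419
I_{1,0} (trapezoid, 2 panels, h=1.1000): 0.441895
I_{1,1} = 0.441895 + (0.441895 − 0.452419)/3 = 0.438387

0.4384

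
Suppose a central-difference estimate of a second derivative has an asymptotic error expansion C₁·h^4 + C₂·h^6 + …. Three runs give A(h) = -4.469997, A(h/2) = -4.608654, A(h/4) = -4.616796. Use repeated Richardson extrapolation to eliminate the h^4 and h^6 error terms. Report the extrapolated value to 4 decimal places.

First eliminate the h^4 term (factor 2^4 = 16):
  B₁ = (16·(-4.608654) − (-4.469997))/15 = -4.617898
  B₂ = (16·(-4.616796) − (-4.608654))/15 = -4.617339
Then eliminate the h^6 term (factor 2^6 = 64):
  (64·(-4.617339) − (-4.617898))/63 = -4.617330

-4.6173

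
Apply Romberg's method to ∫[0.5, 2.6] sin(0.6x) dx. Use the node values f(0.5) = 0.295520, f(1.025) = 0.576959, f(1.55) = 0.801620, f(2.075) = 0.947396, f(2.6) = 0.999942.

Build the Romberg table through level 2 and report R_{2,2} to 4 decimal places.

1.5742

R_{0,0} (trapezoid, 1 panel, h=2.1000): 1.360235
R_{1,0} (trapezoid, 2 panels, h=1.0500): 1.521819
R_{2,0} (trapezoid, 4 panels, h=0.5250): 1.561196
R_{1,1} = 1.521819 + (1.521819 − 1.360235)/3 = 1.575680
R_{2,1} = 1.561196 + (1.561196 − 1.521819)/3 = 1.574322
R_{2,2} = 1.574322 + (1.574322 − 1.575680)/15 = 1.574231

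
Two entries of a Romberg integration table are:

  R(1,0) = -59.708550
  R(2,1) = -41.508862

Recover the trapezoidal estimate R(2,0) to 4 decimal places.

-46.0588

From R(2,1) = (4·R(2,0) − R(1,0))/3, solve for R(2,0):
4·R(2,0) = 3·(-41.508862) + (-59.708550) = -184.235136
R(2,0) = -46.058784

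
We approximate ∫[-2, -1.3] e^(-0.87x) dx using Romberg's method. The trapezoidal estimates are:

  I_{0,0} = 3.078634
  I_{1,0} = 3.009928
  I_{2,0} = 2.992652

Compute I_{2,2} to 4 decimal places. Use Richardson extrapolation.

I_{1,1} = 3.009928 + (3.009928 − 3.078634)/3 = 2.987026
I_{2,1} = (4·2.992652 − 3.009928) / 3 = 2.986893
I_{2,2} = 2.986893 + (2.986893 − 2.987026)/15 = 2.986884

2.9869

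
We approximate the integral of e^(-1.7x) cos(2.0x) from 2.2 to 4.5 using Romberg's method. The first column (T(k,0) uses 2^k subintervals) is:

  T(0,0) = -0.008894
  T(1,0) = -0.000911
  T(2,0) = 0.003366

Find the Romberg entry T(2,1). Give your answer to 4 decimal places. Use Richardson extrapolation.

Richardson extrapolation on the trapezoidal column (denominator 4−1=3):
T(2,1) = (4·0.003366 − (-0.000911)) / 3 = 0.004792
(Column j=1 coincides with Simpson's rule on the same nodes.)

0.0048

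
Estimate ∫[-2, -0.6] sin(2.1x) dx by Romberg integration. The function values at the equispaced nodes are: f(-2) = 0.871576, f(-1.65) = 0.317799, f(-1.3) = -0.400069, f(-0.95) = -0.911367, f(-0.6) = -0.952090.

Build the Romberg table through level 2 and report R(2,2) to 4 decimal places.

-0.3789

R(0,0) (trapezoid, 1 panel, h=1.4000): -0.056360
R(1,0) (trapezoid, 2 panels, h=0.7000): -0.308228
R(2,0) (trapezoid, 4 panels, h=0.3500): -0.361863
R(1,1) = -0.308228 + (-0.308228 − (-0.056360))/3 = -0.392184
R(2,1) = -0.361863 + (-0.361863 − (-0.308228))/3 = -0.379741
R(2,2) = -0.379741 + (-0.379741 − (-0.392184))/15 = -0.378911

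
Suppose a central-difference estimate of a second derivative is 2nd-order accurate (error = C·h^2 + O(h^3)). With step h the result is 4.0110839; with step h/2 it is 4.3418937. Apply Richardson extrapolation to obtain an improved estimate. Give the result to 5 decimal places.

4.45216

Extrapolated value = (4·A(h/2) − A(h)) / (4 − 1)
= (4·4.3418937 − 4.0110839) / 3
= 13.3564909 / 3 = 4.4521636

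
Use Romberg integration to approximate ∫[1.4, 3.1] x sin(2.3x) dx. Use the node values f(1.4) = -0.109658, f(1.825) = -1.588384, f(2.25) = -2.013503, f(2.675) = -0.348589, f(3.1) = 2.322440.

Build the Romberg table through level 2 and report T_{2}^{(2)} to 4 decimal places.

-1.3346

T_{0}^{(0)} (trapezoid, 1 panel, h=1.7000): 1.880865
T_{1}^{(0)} (trapezoid, 2 panels, h=0.8500): -0.771045
T_{2}^{(0)} (trapezoid, 4 panels, h=0.4250): -1.208736
T_{1}^{(1)} = -0.771045 + (-0.771045 − 1.880865)/3 = -1.655015
T_{2}^{(1)} = -1.208736 + (-1.208736 − (-0.771045))/3 = -1.354633
T_{2}^{(2)} = -1.354633 + (-1.354633 − (-1.655015))/15 = -1.334608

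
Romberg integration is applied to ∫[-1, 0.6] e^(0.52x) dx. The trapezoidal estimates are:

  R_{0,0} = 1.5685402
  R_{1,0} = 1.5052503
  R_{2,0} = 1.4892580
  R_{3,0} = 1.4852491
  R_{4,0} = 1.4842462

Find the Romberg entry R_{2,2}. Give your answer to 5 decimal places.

Richardson extrapolation on the trapezoidal column (denominator 4−1=3):
R_{1,1} = 1.5052503 + (1.5052503 − 1.5685402)/3 = 1.4841537
R_{2,1} = 1.4892580 + (1.4892580 − 1.5052503)/3 = 1.4839272
R_{2,2} = 1.4839272 + (1.4839272 − 1.4841537)/15 = 1.4839121
(Column j=1 coincides with Simpson's rule on the same nodes.)

1.48391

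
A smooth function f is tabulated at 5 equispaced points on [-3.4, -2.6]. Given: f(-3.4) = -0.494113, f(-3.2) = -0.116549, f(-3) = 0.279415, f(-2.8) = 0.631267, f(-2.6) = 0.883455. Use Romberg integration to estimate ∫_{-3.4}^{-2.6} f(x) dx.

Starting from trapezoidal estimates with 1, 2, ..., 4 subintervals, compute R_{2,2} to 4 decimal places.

0.2004

R_{0,0} (trapezoid, 1 panel, h=0.8000): 0.155737
R_{1,0} (trapezoid, 2 panels, h=0.4000): 0.189634
R_{2,0} (trapezoid, 4 panels, h=0.2000): 0.197761
R_{1,1} = 0.189634 + (0.189634 − 0.155737)/3 = 0.200933
R_{2,1} = 0.197761 + (0.197761 − 0.189634)/3 = 0.200470
R_{2,2} = 0.200470 + (0.200470 − 0.200933)/15 = 0.200439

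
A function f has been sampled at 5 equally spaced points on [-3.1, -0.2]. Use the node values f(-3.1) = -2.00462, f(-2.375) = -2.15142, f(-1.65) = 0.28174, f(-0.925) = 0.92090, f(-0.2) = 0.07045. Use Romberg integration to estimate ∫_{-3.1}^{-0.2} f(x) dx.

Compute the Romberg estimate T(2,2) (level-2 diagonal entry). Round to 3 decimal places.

-1.596

T(0,0) (trapezoid, 1 panel, h=2.9000): -2.80455
T(1,0) (trapezoid, 2 panels, h=1.4500): -0.99375
T(2,0) (trapezoid, 4 panels, h=0.7250): -1.38900
T(1,1) = -0.99375 + (-0.99375 − (-2.80455))/3 = -0.39015
T(2,1) = -1.38900 + (-1.38900 − (-0.99375))/3 = -1.52075
T(2,2) = -1.52075 + (-1.52075 − (-0.39015))/15 = -1.59612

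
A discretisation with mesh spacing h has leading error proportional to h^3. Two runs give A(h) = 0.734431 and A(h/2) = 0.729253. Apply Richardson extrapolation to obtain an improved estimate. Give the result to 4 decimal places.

0.7285

The leading error scales as h^3; refining by a factor of 2 reduces it by 2^3 = 8.
Extrapolated value = (8·A(h/2) − A(h)) / (8 − 1)
= (8·0.729253 − 0.734431) / 7
= 5.099593 / 7 = 0.728513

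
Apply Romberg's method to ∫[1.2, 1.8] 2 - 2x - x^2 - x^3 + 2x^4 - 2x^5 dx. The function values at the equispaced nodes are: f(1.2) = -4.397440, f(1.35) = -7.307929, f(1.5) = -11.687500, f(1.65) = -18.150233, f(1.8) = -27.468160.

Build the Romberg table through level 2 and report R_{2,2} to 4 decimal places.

R_{0,0} (trapezoid, 1 panel, h=0.6000): -9.559680
R_{1,0} (trapezoid, 2 panels, h=0.3000): -8.286090
R_{2,0} (trapezoid, 4 panels, h=0.1500): -7.961769
R_{1,1} = -8.286090 + (-8.286090 − (-9.559680))/3 = -7.861560
R_{2,1} = -7.961769 + (-7.961769 − (-8.286090))/3 = -7.853662
R_{2,2} = -7.853662 + (-7.853662 − (-7.861560))/15 = -7.853135

-7.8531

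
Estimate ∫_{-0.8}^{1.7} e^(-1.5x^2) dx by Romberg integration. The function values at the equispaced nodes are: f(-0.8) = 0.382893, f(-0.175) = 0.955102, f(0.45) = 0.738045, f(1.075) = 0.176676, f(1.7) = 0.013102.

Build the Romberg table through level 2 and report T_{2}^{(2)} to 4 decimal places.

T_{0}^{(0)} (trapezoid, 1 panel, h=2.5000): 0.494994
T_{1}^{(0)} (trapezoid, 2 panels, h=1.2500): 1.170053
T_{2}^{(0)} (trapezoid, 4 panels, h=0.6250): 1.292388
T_{1}^{(1)} = 1.170053 + (1.170053 − 0.494994)/3 = 1.395073
T_{2}^{(1)} = 1.292388 + (1.292388 − 1.170053)/3 = 1.333166
T_{2}^{(2)} = 1.333166 + (1.333166 − 1.395073)/15 = 1.329039

1.3290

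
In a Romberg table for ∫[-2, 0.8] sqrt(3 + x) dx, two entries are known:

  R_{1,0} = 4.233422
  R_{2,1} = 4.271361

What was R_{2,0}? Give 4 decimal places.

4.2619

From R_{2,1} = (4·R_{2,0} − R_{1,0})/3, solve for R_{2,0}:
4·R_{2,0} = 3·4.271361 + 4.233422 = 17.047505
R_{2,0} = 4.261876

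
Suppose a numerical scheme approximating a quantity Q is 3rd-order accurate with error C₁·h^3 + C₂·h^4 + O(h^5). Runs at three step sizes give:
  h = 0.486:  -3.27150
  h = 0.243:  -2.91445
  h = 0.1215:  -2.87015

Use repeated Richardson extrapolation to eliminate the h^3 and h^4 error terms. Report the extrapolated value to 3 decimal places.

-2.864

First eliminate the h^3 term (factor 2^3 = 8):
  B₁ = (8·(-2.91445) − (-3.27150))/7 = -2.86344
  B₂ = (8·(-2.87015) − (-2.91445))/7 = -2.86382
Then eliminate the h^4 term (factor 2^4 = 16):
  (16·(-2.86382) − (-2.86344))/15 = -2.86385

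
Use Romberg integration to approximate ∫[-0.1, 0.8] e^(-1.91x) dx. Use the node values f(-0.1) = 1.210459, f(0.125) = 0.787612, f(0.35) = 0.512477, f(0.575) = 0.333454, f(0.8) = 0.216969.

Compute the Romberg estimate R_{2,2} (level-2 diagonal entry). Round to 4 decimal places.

0.5202

R_{0,0} (trapezoid, 1 panel, h=0.9000): 0.642343
R_{1,0} (trapezoid, 2 panels, h=0.4500): 0.551786
R_{2,0} (trapezoid, 4 panels, h=0.2250): 0.528133
R_{1,1} = 0.551786 + (0.551786 − 0.642343)/3 = 0.521600
R_{2,1} = 0.528133 + (0.528133 − 0.551786)/3 = 0.520249
R_{2,2} = 0.520249 + (0.520249 − 0.521600)/15 = 0.520159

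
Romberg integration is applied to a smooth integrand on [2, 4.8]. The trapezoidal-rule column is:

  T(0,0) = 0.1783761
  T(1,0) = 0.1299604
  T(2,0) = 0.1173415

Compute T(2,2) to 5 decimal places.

T(1,1) = 0.1299604 + (0.1299604 − 0.1783761)/3 = 0.1138218
T(2,1) = (4·0.1173415 − 0.1299604) / 3 = 0.1131352
T(2,2) = (16·0.1131352 − 0.1138218) / 15 = 0.1130894

0.11309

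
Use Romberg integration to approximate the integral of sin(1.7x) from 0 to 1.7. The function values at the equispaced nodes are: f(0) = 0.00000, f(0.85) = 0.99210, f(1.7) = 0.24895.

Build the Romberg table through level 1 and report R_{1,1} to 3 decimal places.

1.195

R_{0,0} (trapezoid, 1 panel, h=1.7000): 0.21161
R_{1,0} (trapezoid, 2 panels, h=0.8500): 0.94909
R_{1,1} = 0.94909 + (0.94909 − 0.21161)/3 = 1.19492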